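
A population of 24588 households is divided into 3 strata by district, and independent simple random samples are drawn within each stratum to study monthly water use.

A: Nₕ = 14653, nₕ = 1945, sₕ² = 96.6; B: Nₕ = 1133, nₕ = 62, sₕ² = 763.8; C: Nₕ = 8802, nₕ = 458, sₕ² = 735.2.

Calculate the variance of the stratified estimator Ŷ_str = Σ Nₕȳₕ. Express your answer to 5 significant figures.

1.4209 × 10^8

Var(Ŷ_str) = Σₕ Nₕ²(1 − fₕ)sₕ²/nₕ.
A: 14653²·(1 − 1945/14653)·96.6/1945 = 9.2482865 × 10^6.
B: 1133²·(1 − 62/1133)·763.8/62 = 1.4948835 × 10^7.
C: 8802²·(1 − 458/8802)·735.2/458 = 1.1789508 × 10^8.
Sum = 1.420922 × 10^8.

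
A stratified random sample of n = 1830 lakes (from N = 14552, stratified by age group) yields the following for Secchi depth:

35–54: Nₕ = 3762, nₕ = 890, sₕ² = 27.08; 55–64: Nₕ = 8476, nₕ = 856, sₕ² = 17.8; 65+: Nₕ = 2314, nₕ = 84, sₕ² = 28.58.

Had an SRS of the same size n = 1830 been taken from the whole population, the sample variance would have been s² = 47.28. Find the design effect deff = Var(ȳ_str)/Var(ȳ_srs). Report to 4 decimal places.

Var(ȳ_str) = Σ Wₕ²(1−fₕ)sₕ²/nₕ with Wₕ = Nₕ/14552:
  35–54: (3762/14552)²·(1−890/3762)·27.08/890 = 0.001552446
  55–64: (8476/14552)²·(1−856/8476)·17.8/856 = 0.0063423001
  65+: (2314/14552)²·(1−84/2314)·28.58/84 = 0.0082909784
  → Var(ȳ_str) = 0.016185725.
Var(ȳ_srs) = (1 − 1830/14552)·47.28/1830 = 0.022587028.
deff = 0.016185725 / 0.022587028 = 0.7166.

0.7166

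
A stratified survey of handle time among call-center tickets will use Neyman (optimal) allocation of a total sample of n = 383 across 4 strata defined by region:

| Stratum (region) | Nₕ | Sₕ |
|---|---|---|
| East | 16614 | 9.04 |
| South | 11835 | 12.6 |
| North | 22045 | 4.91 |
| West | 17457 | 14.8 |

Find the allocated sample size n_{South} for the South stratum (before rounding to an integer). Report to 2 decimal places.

Neyman allocation: nₕ = n·NₕSₕ / Σⱼ NⱼSⱼ.
Σ NⱼSⱼ = 16614·9.04 + 11835·12.6 + 22045·4.91 + 17457·14.8 = 665916.11.
n_{South} = 383·11835·12.6 / 665916.11 = 85.77.

85.77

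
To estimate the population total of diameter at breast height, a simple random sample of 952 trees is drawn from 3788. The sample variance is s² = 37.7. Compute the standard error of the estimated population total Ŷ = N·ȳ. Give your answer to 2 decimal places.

Var(Ŷ) = N²·Var(ȳ) = N²·(1 − n/N)·s²/n.
f = 952/3788 = 0.25131996; Var(ȳ) = 0.74868004·37.7/952 = 0.029648359.
Var(Ŷ) = 3788² · 0.029648359 = 425422.64.
SE(Ŷ) = √(425422.64) = 652.24.

652.24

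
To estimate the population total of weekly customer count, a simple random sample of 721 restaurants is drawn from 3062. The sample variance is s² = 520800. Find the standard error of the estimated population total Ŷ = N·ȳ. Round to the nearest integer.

Var(Ŷ) = N²·Var(ȳ) = N²·(1 − n/N)·s²/n.
f = 721/3062 = 0.23546702; Var(ȳ) = 0.76453298·520800/721 = 552.24519.
Var(Ŷ) = 3062² · 552.24519 = 5.1777648 × 10^9.
SE(Ŷ) = √(5.1777648 × 10^9) = 71957.

71957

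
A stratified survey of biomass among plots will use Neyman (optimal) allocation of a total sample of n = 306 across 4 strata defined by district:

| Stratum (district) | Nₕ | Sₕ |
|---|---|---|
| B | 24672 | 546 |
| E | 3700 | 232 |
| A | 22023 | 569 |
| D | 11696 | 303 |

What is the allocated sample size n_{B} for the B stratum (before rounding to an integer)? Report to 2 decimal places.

135.58

Neyman allocation: nₕ = n·NₕSₕ / Σⱼ NⱼSⱼ.
Σ NⱼSⱼ = 24672·546 + 3700·232 + 22023·569 + 11696·303 = 3.0404287 × 10^7.
n_{B} = 306·24672·546 / (3.0404287 × 10^7) = 135.58.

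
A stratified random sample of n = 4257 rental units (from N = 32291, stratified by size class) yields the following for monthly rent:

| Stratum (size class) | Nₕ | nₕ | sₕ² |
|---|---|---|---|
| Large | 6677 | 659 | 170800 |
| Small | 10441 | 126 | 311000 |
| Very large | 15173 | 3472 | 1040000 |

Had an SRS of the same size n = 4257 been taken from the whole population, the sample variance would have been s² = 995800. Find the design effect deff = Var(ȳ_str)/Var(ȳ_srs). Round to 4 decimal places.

Var(ȳ_str) = Σ Wₕ²(1−fₕ)sₕ²/nₕ with Wₕ = Nₕ/32291:
  Large: (6677/32291)²·(1−659/6677)·170800/659 = 9.9878732
  Small: (10441/32291)²·(1−126/10441)·311000/126 = 254.94012
  Very large: (15173/32291)²·(1−3472/15173)·1040000/3472 = 51.001749
  → Var(ȳ_str) = 315.92974.
Var(ȳ_srs) = (1 − 4257/32291)·995800/4257 = 203.08229.
deff = 315.92974 / 203.08229 = 1.5557.

1.5557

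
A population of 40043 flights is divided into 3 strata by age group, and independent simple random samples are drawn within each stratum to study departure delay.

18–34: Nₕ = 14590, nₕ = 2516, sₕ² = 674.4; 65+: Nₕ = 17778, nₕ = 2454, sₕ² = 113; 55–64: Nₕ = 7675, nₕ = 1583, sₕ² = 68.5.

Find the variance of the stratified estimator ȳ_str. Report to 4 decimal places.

Var(ȳ_str) = Σₕ Wₕ²(1 − fₕ)sₕ²/nₕ with Wₕ = Nₕ/N, N = 40043.
18–34: Wₕ = 0.36435831; term = 0.36435831²·(1 − 0.17244688)·674.4/2516 = 0.029448296.
65+: Wₕ = 0.44397273; term = 0.44397273²·(1 − 0.13803577)·113/2454 = 0.0078235834.
55–64: Wₕ = 0.19166896; term = 0.19166896²·(1 − 0.20625407)·68.5/1583 = 0.0012618122.
Sum = 0.038533692.

0.0385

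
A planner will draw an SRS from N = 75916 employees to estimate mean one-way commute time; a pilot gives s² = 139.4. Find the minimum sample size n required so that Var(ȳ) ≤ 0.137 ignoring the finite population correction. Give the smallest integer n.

1018

Without fpc, n₀ = s²/D = 139.4/0.137 = 1017.5182.
Rounding up, n = 1018.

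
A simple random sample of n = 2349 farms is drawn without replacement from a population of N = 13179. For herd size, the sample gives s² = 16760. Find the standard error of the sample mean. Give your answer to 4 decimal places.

2.4214

Under SRS without replacement, Var(ȳ) = (1 − f)·s²/n with f = n/N = 2349/13179 = 0.17823811.
Var(ȳ) = (1 − 0.17823811)·16760/2349 = 0.82176189·7.134951 = 5.8632309.
SE(ȳ) = √(5.8632309) = 2.4214.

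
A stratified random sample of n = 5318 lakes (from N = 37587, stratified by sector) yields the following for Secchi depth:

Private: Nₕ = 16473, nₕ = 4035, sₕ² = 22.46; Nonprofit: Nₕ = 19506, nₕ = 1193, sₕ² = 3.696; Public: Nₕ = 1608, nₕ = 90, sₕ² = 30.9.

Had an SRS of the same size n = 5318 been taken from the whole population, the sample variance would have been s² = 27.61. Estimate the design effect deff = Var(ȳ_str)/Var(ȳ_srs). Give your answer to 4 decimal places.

Var(ȳ_str) = Σ Wₕ²(1−fₕ)sₕ²/nₕ with Wₕ = Nₕ/37587:
  Private: (16473/37587)²·(1−4035/16473)·22.46/4035 = 8.0726131 × 10^-4
  Nonprofit: (19506/37587)²·(1−1193/19506)·3.696/1193 = 7.8332846 × 10^-4
  Public: (1608/37587)²·(1−90/1608)·30.9/90 = 5.9319633 × 10^-4
  → Var(ȳ_str) = 0.0021837861.
Var(ȳ_srs) = (1 − 5318/37587)·27.61/5318 = 0.0044572389.
deff = 0.0021837861 / 0.0044572389 = 0.4899.

0.4899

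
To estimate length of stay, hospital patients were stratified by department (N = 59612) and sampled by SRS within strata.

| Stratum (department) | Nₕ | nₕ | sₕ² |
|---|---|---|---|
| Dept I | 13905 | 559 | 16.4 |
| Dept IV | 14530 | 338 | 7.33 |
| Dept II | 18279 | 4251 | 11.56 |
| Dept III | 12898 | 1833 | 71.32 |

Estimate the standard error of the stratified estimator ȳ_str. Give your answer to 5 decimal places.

0.06745

Var(ȳ_str) = Σₕ Wₕ²(1 − fₕ)sₕ²/nₕ with Wₕ = Nₕ/N, N = 59612.
Dept I: Wₕ = 0.23325840; term = 0.23325840²·(1 − 0.04020137)·16.4/559 = 0.0015320988.
Dept IV: Wₕ = 0.24374287; term = 0.24374287²·(1 − 0.02326222)·7.33/338 = 0.0012584301.
Dept II: Wₕ = 0.30663289; term = 0.30663289²·(1 − 0.23256196)·11.56/4251 = 1.9622193 × 10^-4.
Dept III: Wₕ = 0.21636583; term = 0.21636583²·(1 − 0.14211506)·71.32/1833 = 0.0015626268.
Sum = 0.0045493776.
SE = √(0.0045493776) = 0.06745.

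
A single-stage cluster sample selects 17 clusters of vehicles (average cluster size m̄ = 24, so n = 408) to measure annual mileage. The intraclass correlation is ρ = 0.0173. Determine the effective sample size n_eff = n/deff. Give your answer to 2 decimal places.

deff = 1 + (24 − 1)·0.0173 = 1 + 0.3979 = 1.3979.
n_eff = 408 / 1.3979 = 291.87.

291.87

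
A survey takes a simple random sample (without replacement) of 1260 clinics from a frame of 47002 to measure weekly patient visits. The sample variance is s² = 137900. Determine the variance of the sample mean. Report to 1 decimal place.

Under SRS without replacement, Var(ȳ) = (1 − f)·s²/n with f = n/N = 1260/47002 = 0.02680737.
Var(ȳ) = (1 − 0.02680737)·137900/1260 = 0.97319263·109.44444 = 106.51053.

106.5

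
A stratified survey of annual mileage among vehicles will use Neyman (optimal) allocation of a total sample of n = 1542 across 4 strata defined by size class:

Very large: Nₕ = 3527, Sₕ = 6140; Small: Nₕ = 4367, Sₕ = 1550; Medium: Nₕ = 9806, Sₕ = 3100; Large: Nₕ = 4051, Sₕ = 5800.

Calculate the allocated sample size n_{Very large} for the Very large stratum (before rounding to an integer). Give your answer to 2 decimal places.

405.66

Neyman allocation: nₕ = n·NₕSₕ / Σⱼ NⱼSⱼ.
Σ NⱼSⱼ = 3527·6140 + 4367·1550 + 9806·3100 + 4051·5800 = 8.231903 × 10^7.
n_{Very large} = 1542·3527·6140 / (8.231903 × 10^7) = 405.66.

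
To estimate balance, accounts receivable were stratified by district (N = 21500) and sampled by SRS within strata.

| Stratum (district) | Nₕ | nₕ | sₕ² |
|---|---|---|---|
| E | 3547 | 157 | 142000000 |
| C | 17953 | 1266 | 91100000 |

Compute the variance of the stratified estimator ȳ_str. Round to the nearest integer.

70164

Var(ȳ_str) = Σₕ Wₕ²(1 − fₕ)sₕ²/nₕ with Wₕ = Nₕ/N, N = 21500.
E: Wₕ = 0.16497674; term = 0.16497674²·(1 − 0.04426276)·142000000/157 = 23527.331.
C: Wₕ = 0.83502326; term = 0.83502326²·(1 − 0.07051746)·91100000/1266 = 46636.188.
Sum = 70163.519.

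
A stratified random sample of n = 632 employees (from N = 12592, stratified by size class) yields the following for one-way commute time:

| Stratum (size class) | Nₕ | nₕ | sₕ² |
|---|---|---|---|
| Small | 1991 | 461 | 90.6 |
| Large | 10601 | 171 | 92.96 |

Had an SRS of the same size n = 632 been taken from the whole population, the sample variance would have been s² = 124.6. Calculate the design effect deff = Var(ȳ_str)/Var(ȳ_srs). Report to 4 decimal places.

2.0446

Var(ȳ_str) = Σ Wₕ²(1−fₕ)sₕ²/nₕ with Wₕ = Nₕ/12592:
  Small: (1991/12592)²·(1−461/1991)·90.6/461 = 0.0037757265
  Large: (10601/12592)²·(1−171/10601)·92.96/171 = 0.37908947
  → Var(ȳ_str) = 0.3828652.
Var(ȳ_srs) = (1 − 632/12592)·124.6/632 = 0.18725673.
deff = 0.3828652 / 0.18725673 = 2.0446.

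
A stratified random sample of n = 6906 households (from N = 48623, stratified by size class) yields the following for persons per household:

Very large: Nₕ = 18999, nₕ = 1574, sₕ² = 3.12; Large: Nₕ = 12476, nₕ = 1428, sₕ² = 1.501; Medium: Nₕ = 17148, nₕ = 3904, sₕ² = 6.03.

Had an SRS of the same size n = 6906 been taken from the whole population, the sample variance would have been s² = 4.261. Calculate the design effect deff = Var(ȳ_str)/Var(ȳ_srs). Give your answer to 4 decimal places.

0.9204

Var(ȳ_str) = Σ Wₕ²(1−fₕ)sₕ²/nₕ with Wₕ = Nₕ/48623:
  Very large: (18999/48623)²·(1−1574/18999)·3.12/1574 = 2.7756832 × 10^-4
  Large: (12476/48623)²·(1−1428/12476)·1.501/1428 = 6.1281306 × 10^-5
  Medium: (17148/48623)²·(1−3904/17148)·6.03/3904 = 1.483736 × 10^-4
  → Var(ȳ_str) = 4.8722323 × 10^-4.
Var(ȳ_srs) = (1 − 6906/48623)·4.261/6906 = 5.2936629 × 10^-4.
deff = (4.8722323 × 10^-4) / (5.2936629 × 10^-4) = 0.9204.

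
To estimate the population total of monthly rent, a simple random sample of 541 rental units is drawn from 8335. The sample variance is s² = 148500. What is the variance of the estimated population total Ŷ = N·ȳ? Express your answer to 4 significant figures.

1.783 × 10^10

Var(Ŷ) = N²·Var(ȳ) = N²·(1 − n/N)·s²/n.
f = 541/8335 = 0.06490702; Var(ȳ) = 0.93509298·148500/541 = 256.67525.
Var(Ŷ) = 8335² · 256.67525 = 1.7831801 × 10^10.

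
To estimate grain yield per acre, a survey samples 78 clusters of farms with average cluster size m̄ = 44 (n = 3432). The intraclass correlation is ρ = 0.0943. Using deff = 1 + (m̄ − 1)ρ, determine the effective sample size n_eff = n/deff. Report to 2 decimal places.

678.95

deff = 1 + (44 − 1)·0.0943 = 1 + 4.0549 = 5.0549.
n_eff = 3432 / 5.0549 = 678.95.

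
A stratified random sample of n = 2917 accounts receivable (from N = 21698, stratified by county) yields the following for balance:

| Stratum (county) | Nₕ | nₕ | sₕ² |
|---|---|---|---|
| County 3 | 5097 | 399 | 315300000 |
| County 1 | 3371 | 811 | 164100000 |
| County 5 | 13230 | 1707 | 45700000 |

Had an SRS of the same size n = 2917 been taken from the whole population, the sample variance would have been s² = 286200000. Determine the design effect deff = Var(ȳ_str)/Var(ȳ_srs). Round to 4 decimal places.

0.6190

Var(ȳ_str) = Σ Wₕ²(1−fₕ)sₕ²/nₕ with Wₕ = Nₕ/21698:
  County 3: (5097/21698)²·(1−399/5097)·315300000/399 = 40191.972
  County 1: (3371/21698)²·(1−811/3371)·164100000/811 = 3708.9163
  County 5: (13230/21698)²·(1−1707/13230)·45700000/1707 = 8668.9935
  → Var(ȳ_str) = 52569.882.
Var(ȳ_srs) = (1 − 2917/21698)·286200000/2917 = 84924.345.
deff = 52569.882 / 84924.345 = 0.6190.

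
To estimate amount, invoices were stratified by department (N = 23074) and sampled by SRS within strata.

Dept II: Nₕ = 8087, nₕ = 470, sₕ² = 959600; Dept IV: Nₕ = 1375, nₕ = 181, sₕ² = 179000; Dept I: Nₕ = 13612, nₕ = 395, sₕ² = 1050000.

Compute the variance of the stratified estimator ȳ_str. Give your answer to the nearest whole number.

1138

Var(ȳ_str) = Σₕ Wₕ²(1 − fₕ)sₕ²/nₕ with Wₕ = Nₕ/N, N = 23074.
Dept II: Wₕ = 0.35048106; term = 0.35048106²·(1 − 0.05811797)·959600/470 = 236.22073.
Dept IV: Wₕ = 0.05959088; term = 0.05959088²·(1 − 0.13163636)·179000/181 = 3.0495496.
Dept I: Wₕ = 0.58992806; term = 0.58992806²·(1 − 0.02901851)·1050000/395 = 898.25834.
Sum = 1137.5286.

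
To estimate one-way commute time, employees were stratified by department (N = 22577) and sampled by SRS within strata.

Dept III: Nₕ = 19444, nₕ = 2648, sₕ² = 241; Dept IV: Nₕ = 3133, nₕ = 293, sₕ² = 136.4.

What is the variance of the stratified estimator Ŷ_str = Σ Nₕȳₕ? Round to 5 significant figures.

Var(Ŷ_str) = Σₕ Nₕ²(1 − fₕ)sₕ²/nₕ.
Dept III: 19444²·(1 − 2648/19444)·241/2648 = 2.9722856 × 10^7.
Dept IV: 3133²·(1 − 293/3133)·136.4/293 = 4.1421468 × 10^6.
Sum = 3.3865003 × 10^7.

3.3865 × 10^7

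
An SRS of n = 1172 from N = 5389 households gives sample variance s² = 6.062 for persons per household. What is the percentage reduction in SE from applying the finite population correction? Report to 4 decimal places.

11.5398

f = n/N = 1172/5389 = 0.21748005.
SE_no-fpc = √(s²/n) = 0.071919086; SE_fpc = √((1−f)s²/n) = 0.063619737.
Ratio = √(1−f) = 0.88460158. Reduction = 100·(1 − 0.88460158) = 11.5398%.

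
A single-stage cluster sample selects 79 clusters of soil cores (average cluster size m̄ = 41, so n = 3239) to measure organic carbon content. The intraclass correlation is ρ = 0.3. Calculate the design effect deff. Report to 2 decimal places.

deff = 1 + (41 − 1)·0.3 = 1 + 12 = 13.

13.00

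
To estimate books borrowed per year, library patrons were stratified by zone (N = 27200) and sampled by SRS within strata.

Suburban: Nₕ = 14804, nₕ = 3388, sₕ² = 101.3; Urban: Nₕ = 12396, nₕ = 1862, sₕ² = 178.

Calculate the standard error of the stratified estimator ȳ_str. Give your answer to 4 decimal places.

0.1540

Var(ȳ_str) = Σₕ Wₕ²(1 − fₕ)sₕ²/nₕ with Wₕ = Nₕ/N, N = 27200.
Suburban: Wₕ = 0.54426471; term = 0.54426471²·(1 − 0.22885707)·101.3/3388 = 0.0068300089.
Urban: Wₕ = 0.45573529; term = 0.45573529²·(1 − 0.15020975)·178/1862 = 0.016872421.
Sum = 0.02370243.
SE = √(0.02370243) = 0.1540.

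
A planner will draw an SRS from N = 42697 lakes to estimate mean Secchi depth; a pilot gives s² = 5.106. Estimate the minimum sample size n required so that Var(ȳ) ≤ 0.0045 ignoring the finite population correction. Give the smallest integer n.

Without fpc, n₀ = s²/D = 5.106/0.0045 = 1134.6667.
Rounding up, n = 1135.

1135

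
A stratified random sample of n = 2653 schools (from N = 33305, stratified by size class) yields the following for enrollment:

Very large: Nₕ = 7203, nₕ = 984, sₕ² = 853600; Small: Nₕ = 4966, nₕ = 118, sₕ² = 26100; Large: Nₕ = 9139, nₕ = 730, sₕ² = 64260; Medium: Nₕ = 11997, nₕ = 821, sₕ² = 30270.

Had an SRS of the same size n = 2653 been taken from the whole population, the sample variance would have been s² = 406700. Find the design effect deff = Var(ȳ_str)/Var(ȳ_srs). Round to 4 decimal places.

Var(ȳ_str) = Σ Wₕ²(1−fₕ)sₕ²/nₕ with Wₕ = Nₕ/33305:
  Very large: (7203/33305)²·(1−984/7203)·853600/984 = 35.032764
  Small: (4966/33305)²·(1−118/4966)·26100/118 = 4.8007485
  Large: (9139/33305)²·(1−730/9139)·64260/730 = 6.0987666
  Medium: (11997/33305)²·(1−821/11997)·30270/821 = 4.4566594
  → Var(ȳ_str) = 50.388939.
Var(ȳ_srs) = (1 − 2653/33305)·406700/2653 = 141.08677.
deff = 50.388939 / 141.08677 = 0.3571.

0.3571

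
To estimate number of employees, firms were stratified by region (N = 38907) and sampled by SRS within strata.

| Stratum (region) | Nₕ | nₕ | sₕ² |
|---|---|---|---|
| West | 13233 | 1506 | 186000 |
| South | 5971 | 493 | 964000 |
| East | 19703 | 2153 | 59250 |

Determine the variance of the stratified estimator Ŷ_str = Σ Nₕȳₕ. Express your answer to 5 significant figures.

9.2641 × 10^10

Var(Ŷ_str) = Σₕ Nₕ²(1 − fₕ)sₕ²/nₕ.
West: 13233²·(1 − 1506/13233)·186000/1506 = 1.9166076 × 10^10.
South: 5971²·(1 − 493/5971)·964000/493 = 6.3958639 × 10^10.
East: 19703²·(1 − 2153/19703)·59250/2153 = 9.5159862 × 10^9.
Sum = 9.2640701 × 10^10.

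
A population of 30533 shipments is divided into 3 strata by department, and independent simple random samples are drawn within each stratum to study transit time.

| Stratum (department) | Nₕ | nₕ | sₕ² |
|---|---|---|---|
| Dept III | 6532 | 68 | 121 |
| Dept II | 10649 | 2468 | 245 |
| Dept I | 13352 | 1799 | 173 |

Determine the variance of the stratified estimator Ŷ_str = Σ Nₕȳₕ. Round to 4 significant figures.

Var(Ŷ_str) = Σₕ Nₕ²(1 − fₕ)sₕ²/nₕ.
Dept III: 6532²·(1 − 68/6532)·121/68 = 7.5131832 × 10^7.
Dept II: 10649²·(1 − 2468/10649)·245/2468 = 8.6484076 × 10^6.
Dept I: 13352²·(1 − 1799/13352)·173/1799 = 1.4833924 × 10^7.
Sum = 9.8614164 × 10^7.

9.861 × 10^7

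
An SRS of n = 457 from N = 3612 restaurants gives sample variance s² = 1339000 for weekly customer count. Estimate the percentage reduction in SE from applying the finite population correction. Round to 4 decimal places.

6.5400

f = n/N = 457/3612 = 0.12652270.
SE_no-fpc = √(s²/n) = 54.129272; SE_fpc = √((1−f)s²/n) = 50.589222.
Ratio = √(1−f) = 0.93460007. Reduction = 100·(1 − 0.93460007) = 6.5400%.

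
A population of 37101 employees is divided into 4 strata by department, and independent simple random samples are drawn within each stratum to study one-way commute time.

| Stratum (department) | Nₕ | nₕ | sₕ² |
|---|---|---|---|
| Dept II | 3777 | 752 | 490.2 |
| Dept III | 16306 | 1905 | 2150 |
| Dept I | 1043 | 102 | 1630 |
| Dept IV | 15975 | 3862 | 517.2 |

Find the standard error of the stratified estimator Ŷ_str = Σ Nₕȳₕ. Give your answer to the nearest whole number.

Var(Ŷ_str) = Σₕ Nₕ²(1 − fₕ)sₕ²/nₕ.
Dept II: 3777²·(1 − 752/3777)·490.2/752 = 7.447797 × 10^6.
Dept III: 16306²·(1 − 1905/16306)·2150/1905 = 2.65023 × 10^8.
Dept I: 1043²·(1 − 102/1043)·1630/102 = 1.5684164 × 10^7.
Dept IV: 15975²·(1 − 3862/15975)·517.2/3862 = 2.5914261 × 10^7.
Sum = 3.1406922 × 10^8.
SE = √(3.1406922 × 10^8) = 17722.

17722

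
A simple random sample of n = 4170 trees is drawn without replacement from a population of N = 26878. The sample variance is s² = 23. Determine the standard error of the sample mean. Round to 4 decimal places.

Under SRS without replacement, Var(ȳ) = (1 − f)·s²/n with f = n/N = 4170/26878 = 0.15514547.
Var(ȳ) = (1 − 0.15514547)·23/4170 = 0.84485453·0.0055155875 = 0.0046598691.
SE(ȳ) = √(0.0046598691) = 0.0683.

0.0683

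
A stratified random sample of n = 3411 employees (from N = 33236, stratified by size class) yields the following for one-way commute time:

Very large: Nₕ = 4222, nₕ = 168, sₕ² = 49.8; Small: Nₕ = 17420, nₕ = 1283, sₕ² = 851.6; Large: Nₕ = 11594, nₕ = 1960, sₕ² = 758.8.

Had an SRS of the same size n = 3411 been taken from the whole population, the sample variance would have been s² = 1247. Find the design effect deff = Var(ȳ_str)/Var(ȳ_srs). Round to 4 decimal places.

0.6482

Var(ȳ_str) = Σ Wₕ²(1−fₕ)sₕ²/nₕ with Wₕ = Nₕ/33236:
  Very large: (4222/33236)²·(1−168/4222)·49.8/168 = 0.0045930855
  Small: (17420/33236)²·(1−1283/17420)·851.6/1283 = 0.16891276
  Large: (11594/33236)²·(1−1960/11594)·758.8/1960 = 0.039146568
  → Var(ȳ_str) = 0.21265241.
Var(ȳ_srs) = (1 − 3411/33236)·1247/3411 = 0.32806238.
deff = 0.21265241 / 0.32806238 = 0.6482.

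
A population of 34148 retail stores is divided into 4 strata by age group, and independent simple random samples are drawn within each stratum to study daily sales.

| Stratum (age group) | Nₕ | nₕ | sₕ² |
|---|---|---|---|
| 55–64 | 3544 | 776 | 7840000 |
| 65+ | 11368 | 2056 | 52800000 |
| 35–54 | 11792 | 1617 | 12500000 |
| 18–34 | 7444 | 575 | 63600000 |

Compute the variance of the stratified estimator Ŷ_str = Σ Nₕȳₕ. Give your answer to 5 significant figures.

9.4009 × 10^12

Var(Ŷ_str) = Σₕ Nₕ²(1 − fₕ)sₕ²/nₕ.
55–64: 3544²·(1 − 776/3544)·7840000/776 = 9.9109239 × 10^10.
65+: 11368²·(1 − 2056/11368)·52800000/2056 = 2.7185533 × 10^12.
35–54: 11792²·(1 − 1617/11792)·12500000/1617 = 9.2751701 × 10^11.
18–34: 7444²·(1 − 575/7444)·63600000/575 = 5.6557363 × 10^12.
Sum = 9.4009158 × 10^12.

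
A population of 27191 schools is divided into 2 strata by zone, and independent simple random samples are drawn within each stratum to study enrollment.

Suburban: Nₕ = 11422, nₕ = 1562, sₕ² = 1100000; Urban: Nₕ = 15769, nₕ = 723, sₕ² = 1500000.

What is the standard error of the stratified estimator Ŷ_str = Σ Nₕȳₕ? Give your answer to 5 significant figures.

Var(Ŷ_str) = Σₕ Nₕ²(1 − fₕ)sₕ²/nₕ.
Suburban: 11422²·(1 − 1562/11422)·1100000/1562 = 7.9310507 × 10^10.
Urban: 15769²·(1 − 723/15769)·1500000/723 = 4.9224144 × 10^11.
Sum = 5.7155195 × 10^11.
SE = √(5.7155195 × 10^11) = 756010.

756010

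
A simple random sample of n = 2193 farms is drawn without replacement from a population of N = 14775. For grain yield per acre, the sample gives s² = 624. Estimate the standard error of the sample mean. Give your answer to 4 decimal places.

0.4922

Under SRS without replacement, Var(ȳ) = (1 − f)·s²/n with f = n/N = 2193/14775 = 0.14842640.
Var(ȳ) = (1 − 0.14842640)·624/2193 = 0.85157360·0.28454172 = 0.24230822.
SE(ȳ) = √(0.24230822) = 0.4922.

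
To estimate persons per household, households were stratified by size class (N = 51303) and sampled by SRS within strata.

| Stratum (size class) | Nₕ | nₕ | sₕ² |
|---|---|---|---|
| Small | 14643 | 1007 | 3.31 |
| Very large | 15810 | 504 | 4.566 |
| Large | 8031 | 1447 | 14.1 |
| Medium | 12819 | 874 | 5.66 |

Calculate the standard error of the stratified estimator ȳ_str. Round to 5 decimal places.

Var(ȳ_str) = Σₕ Wₕ²(1 − fₕ)sₕ²/nₕ with Wₕ = Nₕ/N, N = 51303.
Small: Wₕ = 0.28542191; term = 0.28542191²·(1 − 0.06877006)·3.31/1007 = 2.4936187 × 10^-4.
Very large: Wₕ = 0.30816911; term = 0.30816911²·(1 − 0.03187856)·4.566/504 = 8.3293944 × 10^-4.
Large: Wₕ = 0.15654055; term = 0.15654055²·(1 − 0.18017681)·14.1/1447 = 1.9576025 × 10^-4.
Medium: Wₕ = 0.24986843; term = 0.24986843²·(1 − 0.06818005)·5.66/874 = 3.7675565 × 10^-4.
Sum = 0.0016548172.
SE = √(0.0016548172) = 0.04068.

0.04068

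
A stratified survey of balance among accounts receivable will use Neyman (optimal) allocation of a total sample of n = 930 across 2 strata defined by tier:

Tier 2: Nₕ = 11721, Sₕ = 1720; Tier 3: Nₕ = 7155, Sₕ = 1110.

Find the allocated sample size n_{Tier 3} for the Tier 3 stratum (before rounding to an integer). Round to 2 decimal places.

262.83

Neyman allocation: nₕ = n·NₕSₕ / Σⱼ NⱼSⱼ.
Σ NⱼSⱼ = 11721·1720 + 7155·1110 = 2.810217 × 10^7.
n_{Tier 3} = 930·7155·1110 / (2.810217 × 10^7) = 262.83.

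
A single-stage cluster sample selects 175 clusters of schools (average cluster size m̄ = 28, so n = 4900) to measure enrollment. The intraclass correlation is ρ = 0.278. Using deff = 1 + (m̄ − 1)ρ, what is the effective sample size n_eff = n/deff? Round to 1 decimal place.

576.1

deff = 1 + (28 − 1)·0.278 = 1 + 7.506 = 8.506.
n_eff = 4900 / 8.506 = 576.1.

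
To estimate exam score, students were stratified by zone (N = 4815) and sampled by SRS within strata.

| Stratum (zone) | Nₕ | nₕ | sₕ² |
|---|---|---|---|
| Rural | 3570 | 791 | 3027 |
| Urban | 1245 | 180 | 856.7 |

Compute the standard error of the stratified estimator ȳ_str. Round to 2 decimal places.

1.38

Var(ȳ_str) = Σₕ Wₕ²(1 − fₕ)sₕ²/nₕ with Wₕ = Nₕ/N, N = 4815.
Rural: Wₕ = 0.74143302; term = 0.74143302²·(1 − 0.22156863)·3027/791 = 1.6375709.
Urban: Wₕ = 0.25856698; term = 0.25856698²·(1 − 0.14457831)·856.7/180 = 0.27219656.
Sum = 1.9097675.
SE = √(1.9097675) = 1.38.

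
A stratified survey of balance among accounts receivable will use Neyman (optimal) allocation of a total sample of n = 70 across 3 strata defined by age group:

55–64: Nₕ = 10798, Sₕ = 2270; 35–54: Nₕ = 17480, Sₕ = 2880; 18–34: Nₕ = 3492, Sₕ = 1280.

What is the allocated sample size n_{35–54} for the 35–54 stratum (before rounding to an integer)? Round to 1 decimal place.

Neyman allocation: nₕ = n·NₕSₕ / Σⱼ NⱼSⱼ.
Σ NⱼSⱼ = 10798·2270 + 17480·2880 + 3492·1280 = 7.932362 × 10^7.
n_{35–54} = 70·17480·2880 / (7.932362 × 10^7) = 44.4.

44.4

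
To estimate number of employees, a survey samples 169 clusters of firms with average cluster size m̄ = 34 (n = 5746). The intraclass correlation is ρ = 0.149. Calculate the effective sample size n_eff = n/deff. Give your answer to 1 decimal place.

971.1

deff = 1 + (34 − 1)·0.149 = 1 + 4.917 = 5.917.
n_eff = 5746 / 5.917 = 971.1.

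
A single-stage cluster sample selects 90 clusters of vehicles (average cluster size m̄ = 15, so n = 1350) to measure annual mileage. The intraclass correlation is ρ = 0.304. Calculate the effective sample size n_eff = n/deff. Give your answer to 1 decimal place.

256.8

deff = 1 + (15 − 1)·0.304 = 1 + 4.256 = 5.256.
n_eff = 1350 / 5.256 = 256.8.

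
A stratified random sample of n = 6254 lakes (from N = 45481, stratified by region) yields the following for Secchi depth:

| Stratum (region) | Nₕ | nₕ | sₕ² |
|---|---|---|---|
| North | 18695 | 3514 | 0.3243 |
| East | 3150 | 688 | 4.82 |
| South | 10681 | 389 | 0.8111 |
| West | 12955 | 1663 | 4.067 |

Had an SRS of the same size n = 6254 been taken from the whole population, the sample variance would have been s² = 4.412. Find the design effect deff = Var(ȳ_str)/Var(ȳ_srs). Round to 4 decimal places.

Var(ȳ_str) = Σ Wₕ²(1−fₕ)sₕ²/nₕ with Wₕ = Nₕ/45481:
  North: (18695/45481)²·(1−3514/18695)·0.3243/3514 = 1.2662254 × 10^-5
  East: (3150/45481)²·(1−688/3150)·4.82/688 = 2.6266197 × 10^-5
  South: (10681/45481)²·(1−389/10681)·0.8111/389 = 1.1080937 × 10^-4
  West: (12955/45481)²·(1−1663/12955)·4.067/1663 = 1.7295384 × 10^-4
  → Var(ȳ_str) = 3.2269166 × 10^-4.
Var(ȳ_srs) = (1 − 6254/45481)·4.412/6254 = 6.0846096 × 10^-4.
deff = (3.2269166 × 10^-4) / (6.0846096 × 10^-4) = 0.5303.

0.5303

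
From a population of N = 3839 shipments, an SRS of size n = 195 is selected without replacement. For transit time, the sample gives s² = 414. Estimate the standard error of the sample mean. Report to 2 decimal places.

1.42

Under SRS without replacement, Var(ȳ) = (1 − f)·s²/n with f = n/N = 195/3839 = 0.05079448.
Var(ȳ) = (1 − 0.05079448)·414/195 = 0.94920552·2.1230769 = 2.0152363.
SE(ȳ) = √(2.0152363) = 1.42.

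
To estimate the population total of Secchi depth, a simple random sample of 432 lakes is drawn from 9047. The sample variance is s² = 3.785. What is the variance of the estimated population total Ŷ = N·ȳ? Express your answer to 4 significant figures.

682900

Var(Ŷ) = N²·Var(ȳ) = N²·(1 − n/N)·s²/n.
f = 432/9047 = 0.04775064; Var(ȳ) = 0.95224936·3.785/432 = 0.0083432033.
Var(Ŷ) = 9047² · 0.0083432033 = 682876.25.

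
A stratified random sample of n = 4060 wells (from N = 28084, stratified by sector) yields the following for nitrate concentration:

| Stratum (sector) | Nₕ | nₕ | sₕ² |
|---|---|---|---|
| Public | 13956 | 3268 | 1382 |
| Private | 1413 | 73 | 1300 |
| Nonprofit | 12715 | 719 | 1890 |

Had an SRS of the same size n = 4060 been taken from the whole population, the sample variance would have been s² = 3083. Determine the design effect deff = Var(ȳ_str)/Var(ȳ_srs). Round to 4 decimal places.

0.9715

Var(ȳ_str) = Σ Wₕ²(1−fₕ)sₕ²/nₕ with Wₕ = Nₕ/28084:
  Public: (13956/28084)²·(1−3268/13956)·1382/3268 = 0.079977067
  Private: (1413/28084)²·(1−73/1413)·1300/73 = 0.04275132
  Nonprofit: (12715/28084)²·(1−719/12715)·1890/719 = 0.50835583
  → Var(ȳ_str) = 0.63108422.
Var(ȳ_srs) = (1 − 4060/28084)·3083/4060 = 0.6495818.
deff = 0.63108422 / 0.6495818 = 0.9715.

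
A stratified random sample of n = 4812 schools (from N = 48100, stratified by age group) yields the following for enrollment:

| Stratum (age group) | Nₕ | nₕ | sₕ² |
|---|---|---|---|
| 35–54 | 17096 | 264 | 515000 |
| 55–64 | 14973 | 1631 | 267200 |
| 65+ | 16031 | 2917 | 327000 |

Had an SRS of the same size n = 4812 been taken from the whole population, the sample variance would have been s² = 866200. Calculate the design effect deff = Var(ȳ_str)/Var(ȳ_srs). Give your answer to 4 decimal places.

1.6479

Var(ȳ_str) = Σ Wₕ²(1−fₕ)sₕ²/nₕ with Wₕ = Nₕ/48100:
  35–54: (17096/48100)²·(1−264/17096)·515000/264 = 242.62938
  55–64: (14973/48100)²·(1−1631/14973)·267200/1631 = 14.145624
  65+: (16031/48100)²·(1−2917/16031)·327000/2917 = 10.186312
  → Var(ȳ_str) = 266.96132.
Var(ȳ_srs) = (1 − 4812/48100)·866200/4812 = 162.
deff = 266.96132 / 162 = 1.6479.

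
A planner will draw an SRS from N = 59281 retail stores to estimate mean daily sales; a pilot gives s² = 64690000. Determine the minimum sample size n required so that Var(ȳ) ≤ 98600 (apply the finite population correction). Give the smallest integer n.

Without fpc, n₀ = s²/D = 64690000/98600 = 656.0852.
With fpc, (1 − n/N)·s²/n ≤ D requires n ≥ n₀/(1 + n₀/N) = 656.0852/(1 + 656.0852/59281) = 648.9035.
Rounding up, n = 649.

649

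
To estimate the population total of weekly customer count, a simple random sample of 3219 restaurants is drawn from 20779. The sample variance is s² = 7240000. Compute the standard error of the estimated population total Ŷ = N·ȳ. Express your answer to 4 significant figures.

905900

Var(Ŷ) = N²·Var(ȳ) = N²·(1 − n/N)·s²/n.
f = 3219/20779 = 0.15491602; Var(ȳ) = 0.84508398·7240000/3219 = 1900.717.
Var(Ŷ) = 20779² · 1900.717 = 8.2066657 × 10^11.
SE(Ŷ) = √(8.2066657 × 10^11) = 905900.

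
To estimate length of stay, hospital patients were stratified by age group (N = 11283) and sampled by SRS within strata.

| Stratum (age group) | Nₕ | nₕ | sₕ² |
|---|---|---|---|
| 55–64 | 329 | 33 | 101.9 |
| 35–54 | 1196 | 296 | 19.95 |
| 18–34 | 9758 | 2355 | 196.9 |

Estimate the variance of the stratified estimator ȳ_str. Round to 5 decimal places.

Var(ȳ_str) = Σₕ Wₕ²(1 − fₕ)sₕ²/nₕ with Wₕ = Nₕ/N, N = 11283.
55–64: Wₕ = 0.02915891; term = 0.02915891²·(1 − 0.10030395)·101.9/33 = 0.0023621022.
35–54: Wₕ = 0.10600018; term = 0.10600018²·(1 − 0.24749164)·19.95/296 = 5.6986988 × 10^-4.
18–34: Wₕ = 0.86484091; term = 0.86484091²·(1 − 0.24134044)·196.9/2355 = 0.047443224.
Sum = 0.050375196.

0.05038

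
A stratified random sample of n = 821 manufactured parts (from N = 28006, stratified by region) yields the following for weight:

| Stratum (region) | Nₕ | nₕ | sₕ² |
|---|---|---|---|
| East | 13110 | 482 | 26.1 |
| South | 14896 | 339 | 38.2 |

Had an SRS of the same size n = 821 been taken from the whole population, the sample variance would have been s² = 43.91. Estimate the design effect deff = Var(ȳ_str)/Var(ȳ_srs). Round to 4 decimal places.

Var(ȳ_str) = Σ Wₕ²(1−fₕ)sₕ²/nₕ with Wₕ = Nₕ/28006:
  East: (13110/28006)²·(1−482/13110)·26.1/482 = 0.011429535
  South: (14896/28006)²·(1−339/14896)·38.2/339 = 0.031153227
  → Var(ȳ_str) = 0.042582762.
Var(ȳ_srs) = (1 − 821/28006)·43.91/821 = 0.051915678.
deff = 0.042582762 / 0.051915678 = 0.8202.

0.8202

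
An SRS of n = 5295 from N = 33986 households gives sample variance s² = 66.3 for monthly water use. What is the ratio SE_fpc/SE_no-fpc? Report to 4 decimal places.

f = n/N = 5295/33986 = 0.15579945.
SE_no-fpc = √(s²/n) = 0.11189838; SE_fpc = √((1−f)s²/n) = 0.10281266.
Ratio = √(1−f) = 0.91880387.

0.9188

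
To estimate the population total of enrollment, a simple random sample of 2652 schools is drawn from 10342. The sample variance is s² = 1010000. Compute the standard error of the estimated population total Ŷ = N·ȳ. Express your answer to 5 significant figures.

174040

Var(Ŷ) = N²·Var(ȳ) = N²·(1 − n/N)·s²/n.
f = 2652/10342 = 0.25643009; Var(ȳ) = 0.74356991·1010000/2652 = 283.18462.
Var(Ŷ) = 10342² · 283.18462 = 3.0288567 × 10^10.
SE(Ŷ) = √(3.0288567 × 10^10) = 174040.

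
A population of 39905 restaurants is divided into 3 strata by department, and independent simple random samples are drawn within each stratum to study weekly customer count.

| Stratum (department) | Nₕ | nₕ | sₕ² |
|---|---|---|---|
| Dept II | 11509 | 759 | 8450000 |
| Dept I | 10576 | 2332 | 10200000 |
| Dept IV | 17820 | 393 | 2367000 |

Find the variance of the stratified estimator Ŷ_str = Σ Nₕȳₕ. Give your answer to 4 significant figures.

Var(Ŷ_str) = Σₕ Nₕ²(1 − fₕ)sₕ²/nₕ.
Dept II: 11509²·(1 − 759/11509)·8450000/759 = 1.3774029 × 10^12.
Dept I: 10576²·(1 − 2332/10576)·10200000/2332 = 3.8135641 × 10^11.
Dept IV: 17820²·(1 − 393/17820)·2367000/393 = 1.8704067 × 10^12.
Sum = 3.629166 × 10^12.

3.629 × 10^12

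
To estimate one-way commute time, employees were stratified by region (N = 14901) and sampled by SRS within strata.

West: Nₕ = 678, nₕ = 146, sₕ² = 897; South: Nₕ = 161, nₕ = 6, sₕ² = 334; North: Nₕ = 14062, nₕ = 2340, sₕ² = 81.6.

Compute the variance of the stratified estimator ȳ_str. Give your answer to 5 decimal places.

0.04212

Var(ȳ_str) = Σₕ Wₕ²(1 − fₕ)sₕ²/nₕ with Wₕ = Nₕ/N, N = 14901.
West: Wₕ = 0.04550030; term = 0.04550030²·(1 − 0.21533923)·897/146 = 0.0099804491.
South: Wₕ = 0.01080464; term = 0.01080464²·(1 − 0.03726708)·334/6 = 0.0062563633.
North: Wₕ = 0.94369505; term = 0.94369505²·(1 − 0.16640592)·81.6/2340 = 0.025887629.
Sum = 0.042124441.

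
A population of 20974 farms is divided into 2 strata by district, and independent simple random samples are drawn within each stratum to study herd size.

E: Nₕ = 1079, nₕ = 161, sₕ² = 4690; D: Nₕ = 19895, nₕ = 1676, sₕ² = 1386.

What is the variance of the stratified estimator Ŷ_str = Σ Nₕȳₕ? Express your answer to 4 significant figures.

Var(Ŷ_str) = Σₕ Nₕ²(1 − fₕ)sₕ²/nₕ.
E: 1079²·(1 − 161/1079)·4690/161 = 2.8854337 × 10^7.
D: 19895²·(1 − 1676/19895)·1386/1676 = 2.9974897 × 10^8.
Sum = 3.2860331 × 10^8.

3.286 × 10^8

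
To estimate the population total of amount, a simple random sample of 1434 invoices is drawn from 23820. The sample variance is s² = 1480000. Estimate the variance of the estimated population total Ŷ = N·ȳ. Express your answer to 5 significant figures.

5.5034 × 10^11

Var(Ŷ) = N²·Var(ȳ) = N²·(1 − n/N)·s²/n.
f = 1434/23820 = 0.06020151; Var(ȳ) = 0.93979849·1480000/1434 = 969.94544.
Var(Ŷ) = 23820² · 969.94544 = 5.5033967 × 10^11.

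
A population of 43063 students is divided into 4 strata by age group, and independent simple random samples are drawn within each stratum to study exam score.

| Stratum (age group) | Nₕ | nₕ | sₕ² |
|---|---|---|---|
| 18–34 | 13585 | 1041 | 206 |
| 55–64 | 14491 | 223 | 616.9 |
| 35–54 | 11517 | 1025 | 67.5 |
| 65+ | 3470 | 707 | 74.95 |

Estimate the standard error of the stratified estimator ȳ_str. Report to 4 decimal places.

0.5757

Var(ȳ_str) = Σₕ Wₕ²(1 − fₕ)sₕ²/nₕ with Wₕ = Nₕ/N, N = 43063.
18–34: Wₕ = 0.31546804; term = 0.31546804²·(1 − 0.07662863)·206/1041 = 0.018184594.
55–64: Wₕ = 0.33650698; term = 0.33650698²·(1 − 0.01538886)·616.9/223 = 0.30843439.
35–54: Wₕ = 0.26744537; term = 0.26744537²·(1 − 0.08899887)·67.5/1025 = 0.0042911035.
65+: Wₕ = 0.08057962; term = 0.08057962²·(1 − 0.20374640)·74.95/707 = 5.480927 × 10^-4.
Sum = 0.33145818.
SE = √(0.33145818) = 0.5757.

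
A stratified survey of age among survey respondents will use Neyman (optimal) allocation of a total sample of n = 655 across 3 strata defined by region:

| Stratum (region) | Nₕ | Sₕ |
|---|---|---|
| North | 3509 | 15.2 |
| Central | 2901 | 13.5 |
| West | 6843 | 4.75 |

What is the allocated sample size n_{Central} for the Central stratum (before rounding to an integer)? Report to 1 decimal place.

205.2

Neyman allocation: nₕ = n·NₕSₕ / Σⱼ NⱼSⱼ.
Σ NⱼSⱼ = 3509·15.2 + 2901·13.5 + 6843·4.75 = 125004.55.
n_{Central} = 655·2901·13.5 / 125004.55 = 205.2.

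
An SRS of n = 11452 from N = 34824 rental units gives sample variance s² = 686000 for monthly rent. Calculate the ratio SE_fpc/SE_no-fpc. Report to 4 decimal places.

0.8192

f = n/N = 11452/34824 = 0.32885366.
SE_no-fpc = √(s²/n) = 7.7396512; SE_fpc = √((1−f)s²/n) = 6.3405948.
Ratio = √(1−f) = 0.81923521.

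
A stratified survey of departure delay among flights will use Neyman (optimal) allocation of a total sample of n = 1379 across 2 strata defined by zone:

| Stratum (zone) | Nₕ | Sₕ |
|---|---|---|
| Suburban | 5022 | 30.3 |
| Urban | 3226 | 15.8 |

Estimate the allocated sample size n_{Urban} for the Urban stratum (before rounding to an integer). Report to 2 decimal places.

346.02

Neyman allocation: nₕ = n·NₕSₕ / Σⱼ NⱼSⱼ.
Σ NⱼSⱼ = 5022·30.3 + 3226·15.8 = 203137.4.
n_{Urban} = 1379·3226·15.8 / 203137.4 = 346.02.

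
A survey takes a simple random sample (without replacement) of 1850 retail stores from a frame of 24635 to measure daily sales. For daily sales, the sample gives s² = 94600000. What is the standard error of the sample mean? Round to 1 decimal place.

Under SRS without replacement, Var(ȳ) = (1 − f)·s²/n with f = n/N = 1850/24635 = 0.07509641.
Var(ȳ) = (1 − 0.07509641)·94600000/1850 = 0.92490359·51135.135 = 47295.07.
SE(ȳ) = √(47295.07) = 217.5.

217.5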